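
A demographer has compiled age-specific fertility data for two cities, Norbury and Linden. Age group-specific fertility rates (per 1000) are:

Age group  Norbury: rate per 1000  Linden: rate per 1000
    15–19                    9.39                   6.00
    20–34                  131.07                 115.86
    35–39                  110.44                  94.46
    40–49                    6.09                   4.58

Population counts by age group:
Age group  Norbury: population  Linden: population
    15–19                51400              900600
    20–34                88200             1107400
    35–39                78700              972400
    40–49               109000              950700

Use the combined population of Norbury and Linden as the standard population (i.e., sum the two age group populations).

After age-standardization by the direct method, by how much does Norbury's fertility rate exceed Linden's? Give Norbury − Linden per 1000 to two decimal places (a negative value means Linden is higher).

9.35

Combined standard total = 4258400; weights = 0.2236, 0.2808, 0.2468, 0.2488.
Norbury: 0.2236×9.39 + 0.2808×131.07 + 0.2468×110.44 + 0.2488×6.09 = 67.6742 per 1000.
Linden: 0.2236×6.00 + 0.2808×115.86 + 0.2468×94.46 + 0.2488×4.58 = 58.3258 per 1000.
Difference = 67.6742 − 58.3258 = 9.3484.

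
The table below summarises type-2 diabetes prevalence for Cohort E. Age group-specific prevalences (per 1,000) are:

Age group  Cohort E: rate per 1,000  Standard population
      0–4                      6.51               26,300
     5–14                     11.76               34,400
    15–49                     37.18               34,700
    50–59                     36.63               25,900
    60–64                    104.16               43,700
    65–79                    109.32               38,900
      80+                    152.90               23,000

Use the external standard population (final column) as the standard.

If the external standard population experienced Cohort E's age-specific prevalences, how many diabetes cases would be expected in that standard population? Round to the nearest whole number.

15136

Expected diabetes cases = Σ (standard pop × age-specific rate ÷ 1,000)
= 26,300×6.51/1,000 + 34,400×11.76/1,000 + 34,700×37.18/1,000 + 25,900×36.63/1,000 + 43,700×104.16/1,000 + 38,900×109.32/1,000 + 23,000×152.90/1,000
= 171.21 + 404.54 + 1290.15 + 948.72 + 4551.79 + 4252.55 + 3516.70 = 15135.66.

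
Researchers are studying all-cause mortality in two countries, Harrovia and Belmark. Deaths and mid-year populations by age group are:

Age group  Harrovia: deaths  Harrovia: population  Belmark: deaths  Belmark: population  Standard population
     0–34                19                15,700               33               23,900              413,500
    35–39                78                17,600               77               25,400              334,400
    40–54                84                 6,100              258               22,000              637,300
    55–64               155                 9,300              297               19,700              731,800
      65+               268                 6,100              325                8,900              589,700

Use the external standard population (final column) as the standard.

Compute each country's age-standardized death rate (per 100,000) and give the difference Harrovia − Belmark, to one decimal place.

267.4

Age-specific rates per 100,000 for Harrovia: 121.02, 443.18, 1377.05, 1666.67, 4393.44.
For Belmark: 138.08, 303.15, 1172.73, 1507.61, 3651.69.
Standard total = 2,706,700; weights = 0.1528, 0.1235, 0.2355, 0.2704, 0.2179.
Harrovia: 0.1528×121.02 + 0.1235×443.18 + 0.2355×1377.05 + 0.2704×1666.67 + 0.2179×4393.44 = 1805.2664 per 100,000.
Belmark: 0.1528×138.08 + 0.1235×303.15 + 0.2355×1172.73 + 0.2704×1507.61 + 0.2179×3651.69 = 1537.8570 per 100,000.
Difference = 1805.2664 − 1537.8570 = 267.4095.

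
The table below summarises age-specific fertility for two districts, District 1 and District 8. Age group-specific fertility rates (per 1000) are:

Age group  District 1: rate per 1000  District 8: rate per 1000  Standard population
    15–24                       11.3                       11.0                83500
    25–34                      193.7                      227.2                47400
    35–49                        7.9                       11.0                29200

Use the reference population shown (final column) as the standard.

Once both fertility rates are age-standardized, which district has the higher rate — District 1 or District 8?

Standard total = 160100; weights = 0.5215, 0.2961, 0.1824.
District 1: 0.5215×11.3 + 0.2961×193.7 + 0.1824×7.9 = 64.6821 per 1000.
District 8: 0.5215×11.0 + 0.2961×227.2 + 0.1824×11.0 = 75.0092 per 1000.

District 8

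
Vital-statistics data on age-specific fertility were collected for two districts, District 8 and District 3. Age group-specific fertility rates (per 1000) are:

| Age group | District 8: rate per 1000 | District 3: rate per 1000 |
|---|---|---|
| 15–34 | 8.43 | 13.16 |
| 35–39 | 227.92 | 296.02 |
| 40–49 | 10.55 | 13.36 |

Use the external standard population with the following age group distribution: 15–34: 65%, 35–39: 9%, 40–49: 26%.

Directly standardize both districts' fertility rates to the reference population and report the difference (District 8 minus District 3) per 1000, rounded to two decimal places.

Standard weights: 0.65, 0.09, 0.26.
District 8: 0.6500×8.43 + 0.0900×227.92 + 0.2600×10.55 = 28.7353 per 1000.
District 3: 0.6500×13.16 + 0.0900×296.02 + 0.2600×13.36 = 38.6694 per 1000.
Difference = 28.7353 − 38.6694 = -9.9341.

-9.93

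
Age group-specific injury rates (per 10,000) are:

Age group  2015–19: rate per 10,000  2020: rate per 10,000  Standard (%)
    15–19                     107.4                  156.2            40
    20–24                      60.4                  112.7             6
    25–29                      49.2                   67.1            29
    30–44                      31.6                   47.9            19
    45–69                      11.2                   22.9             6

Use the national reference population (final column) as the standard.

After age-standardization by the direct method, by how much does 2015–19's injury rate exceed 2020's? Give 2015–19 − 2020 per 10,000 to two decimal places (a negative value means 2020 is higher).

-31.65

Standard weights: 0.40, 0.06, 0.29, 0.19, 0.06.
2015–19: 0.4000×107.4 + 0.0600×60.4 + 0.2900×49.2 + 0.1900×31.6 + 0.0600×11.2 = 67.5280 per 10,000.
2020: 0.4000×156.2 + 0.0600×112.7 + 0.2900×67.1 + 0.1900×47.9 + 0.0600×22.9 = 99.1760 per 10,000.
Difference = 67.5280 − 99.1760 = -31.6480.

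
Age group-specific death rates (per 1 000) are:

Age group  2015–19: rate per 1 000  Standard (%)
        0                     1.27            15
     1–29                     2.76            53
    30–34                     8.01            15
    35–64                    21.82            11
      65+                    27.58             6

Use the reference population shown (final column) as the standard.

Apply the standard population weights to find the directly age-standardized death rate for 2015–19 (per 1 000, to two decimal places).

Standard weights: 0.15, 0.53, 0.15, 0.11, 0.06.
Standardized rate: 0.1500×1.27 + 0.5300×2.76 + 0.1500×8.01 + 0.1100×21.82 + 0.0600×27.58 = 6.9098 per 1 000.

6.91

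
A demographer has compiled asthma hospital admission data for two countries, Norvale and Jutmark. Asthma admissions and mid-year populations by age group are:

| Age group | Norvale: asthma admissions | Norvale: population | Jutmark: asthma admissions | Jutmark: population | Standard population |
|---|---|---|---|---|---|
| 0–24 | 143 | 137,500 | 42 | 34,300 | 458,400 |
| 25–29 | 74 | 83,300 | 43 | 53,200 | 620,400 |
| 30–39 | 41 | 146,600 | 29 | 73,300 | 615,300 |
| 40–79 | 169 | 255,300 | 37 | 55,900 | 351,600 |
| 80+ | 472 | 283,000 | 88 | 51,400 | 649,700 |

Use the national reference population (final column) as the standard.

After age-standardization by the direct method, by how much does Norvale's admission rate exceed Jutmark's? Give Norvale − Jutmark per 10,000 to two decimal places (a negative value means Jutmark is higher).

-0.50

Age-specific rates per 10,000 for Norvale: 10.40, 8.88, 2.80, 6.62, 16.68.
For Jutmark: 12.24, 8.08, 3.96, 6.62, 17.12.
Standard total = 2,695,400; weights = 0.1701, 0.2302, 0.2283, 0.1304, 0.2410.
Norvale: 0.1701×10.40 + 0.2302×8.88 + 0.2283×2.80 + 0.1304×6.62 + 0.2410×16.68 = 9.3355 per 10,000.
Jutmark: 0.1701×12.24 + 0.2302×8.08 + 0.2283×3.96 + 0.1304×6.62 + 0.2410×17.12 = 9.8362 per 10,000.
Difference = 9.3355 − 9.8362 = -0.5006.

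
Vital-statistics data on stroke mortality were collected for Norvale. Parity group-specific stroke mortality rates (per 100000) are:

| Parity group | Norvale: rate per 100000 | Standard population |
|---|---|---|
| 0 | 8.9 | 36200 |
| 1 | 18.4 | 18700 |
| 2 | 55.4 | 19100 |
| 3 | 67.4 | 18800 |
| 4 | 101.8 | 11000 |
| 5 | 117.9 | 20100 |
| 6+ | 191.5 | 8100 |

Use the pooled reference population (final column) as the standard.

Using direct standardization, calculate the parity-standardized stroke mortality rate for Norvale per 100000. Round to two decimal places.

Standard total = 132000; weights = 0.2742, 0.1417, 0.1447, 0.1424, 0.0833, 0.1523, 0.0614.
Standardized rate: 0.2742×8.9 + 0.1417×18.4 + 0.1447×55.4 + 0.1424×67.4 + 0.0833×101.8 + 0.1523×117.9 + 0.0614×191.5 = 60.8505 per 100000.

60.85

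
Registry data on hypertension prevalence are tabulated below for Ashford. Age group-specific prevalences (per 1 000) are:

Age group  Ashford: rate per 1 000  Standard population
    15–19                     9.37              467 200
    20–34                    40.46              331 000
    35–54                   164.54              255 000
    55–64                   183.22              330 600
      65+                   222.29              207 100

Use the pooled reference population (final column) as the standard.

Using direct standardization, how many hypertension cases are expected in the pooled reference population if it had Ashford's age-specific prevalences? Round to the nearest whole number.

Expected hypertension cases = Σ (standard pop × age-specific rate ÷ 1 000)
= 467 200×9.37/1 000 + 331 000×40.46/1 000 + 255 000×164.54/1 000 + 330 600×183.22/1 000 + 207 100×222.29/1 000
= 4377.66 + 13392.26 + 41957.70 + 60572.53 + 46036.26 = 166336.42.

166336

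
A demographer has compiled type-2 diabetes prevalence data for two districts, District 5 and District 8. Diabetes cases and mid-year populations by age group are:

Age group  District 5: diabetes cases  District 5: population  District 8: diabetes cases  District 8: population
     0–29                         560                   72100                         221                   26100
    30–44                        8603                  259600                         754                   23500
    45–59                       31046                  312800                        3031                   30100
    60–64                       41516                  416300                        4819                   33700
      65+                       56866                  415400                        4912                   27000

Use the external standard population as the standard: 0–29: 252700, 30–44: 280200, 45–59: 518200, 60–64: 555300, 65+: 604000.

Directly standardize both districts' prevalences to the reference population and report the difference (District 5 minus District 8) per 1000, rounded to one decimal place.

-23.5

Age-specific rates per 1000 for District 5: 7.767, 33.139, 99.252, 99.726, 136.895.
For District 8: 8.467, 32.085, 100.698, 142.997, 181.926.
Standard total = 2210400; weights = 0.1143, 0.1268, 0.2344, 0.2512, 0.2733.
District 5: 0.1143×7.767 + 0.1268×33.139 + 0.2344×99.252 + 0.2512×99.726 + 0.2733×136.895 = 90.8175 per 1000.
District 8: 0.1143×8.467 + 0.1268×32.085 + 0.2344×100.698 + 0.2512×142.997 + 0.2733×181.926 = 114.2784 per 1000.
Difference = 90.8175 − 114.2784 = -23.4609.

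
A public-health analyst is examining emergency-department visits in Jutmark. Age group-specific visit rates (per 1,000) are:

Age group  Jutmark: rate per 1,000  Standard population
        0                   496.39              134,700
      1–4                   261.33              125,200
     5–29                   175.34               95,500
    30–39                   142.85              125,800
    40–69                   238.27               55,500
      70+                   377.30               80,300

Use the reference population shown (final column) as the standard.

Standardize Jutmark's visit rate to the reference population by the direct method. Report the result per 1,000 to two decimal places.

Standard total = 617,000; weights = 0.2183, 0.2029, 0.1548, 0.2039, 0.0900, 0.1301.
Standardized rate: 0.2183×496.39 + 0.2029×261.33 + 0.1548×175.34 + 0.2039×142.85 + 0.0900×238.27 + 0.1301×377.30 = 288.1992 per 1,000.

288.20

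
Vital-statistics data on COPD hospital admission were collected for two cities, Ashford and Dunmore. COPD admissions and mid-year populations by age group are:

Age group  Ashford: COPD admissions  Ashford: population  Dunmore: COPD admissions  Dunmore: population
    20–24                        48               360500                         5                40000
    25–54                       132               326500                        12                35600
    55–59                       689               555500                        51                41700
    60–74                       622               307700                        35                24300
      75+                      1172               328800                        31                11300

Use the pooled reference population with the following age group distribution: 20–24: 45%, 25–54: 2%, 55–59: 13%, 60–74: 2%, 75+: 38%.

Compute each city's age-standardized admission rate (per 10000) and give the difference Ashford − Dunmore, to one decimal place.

3.3

Age-specific rates per 10000 for Ashford: 1.33, 4.04, 12.40, 20.21, 35.64.
For Dunmore: 1.25, 3.37, 12.23, 14.40, 27.43.
Standard weights: 0.45, 0.02, 0.13, 0.02, 0.38.
Ashford: 0.4500×1.33 + 0.0200×4.04 + 0.1300×12.40 + 0.0200×20.21 + 0.3800×35.64 = 16.2417 per 10000.
Dunmore: 0.4500×1.25 + 0.0200×3.37 + 0.1300×12.23 + 0.0200×14.40 + 0.3800×27.43 = 12.9327 per 10000.
Difference = 16.2417 − 12.9327 = 3.3091.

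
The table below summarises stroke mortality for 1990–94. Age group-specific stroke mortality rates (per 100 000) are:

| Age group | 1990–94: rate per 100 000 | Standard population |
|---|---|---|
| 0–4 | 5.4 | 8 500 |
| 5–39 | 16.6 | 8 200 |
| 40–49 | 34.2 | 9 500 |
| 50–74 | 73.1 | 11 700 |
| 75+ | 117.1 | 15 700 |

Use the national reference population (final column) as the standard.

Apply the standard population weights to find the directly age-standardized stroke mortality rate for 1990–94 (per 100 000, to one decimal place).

59.7

Standard total = 53 600; weights = 0.1586, 0.1530, 0.1772, 0.2183, 0.2929.
Standardized rate: 0.1586×5.4 + 0.1530×16.6 + 0.1772×34.2 + 0.2183×73.1 + 0.2929×117.1 = 59.7138 per 100 000.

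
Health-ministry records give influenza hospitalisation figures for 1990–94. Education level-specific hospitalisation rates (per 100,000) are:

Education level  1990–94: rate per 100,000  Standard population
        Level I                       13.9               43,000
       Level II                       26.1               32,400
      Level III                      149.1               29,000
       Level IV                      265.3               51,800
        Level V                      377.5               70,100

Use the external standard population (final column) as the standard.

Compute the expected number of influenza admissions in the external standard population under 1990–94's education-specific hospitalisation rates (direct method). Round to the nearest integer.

460

Expected influenza admissions = Σ (standard pop × education-specific rate ÷ 100,000)
= 43,000×13.9/100,000 + 32,400×26.1/100,000 + 29,000×149.1/100,000 + 51,800×265.3/100,000 + 70,100×377.5/100,000
= 5.98 + 8.46 + 43.24 + 137.43 + 264.63 = 459.73.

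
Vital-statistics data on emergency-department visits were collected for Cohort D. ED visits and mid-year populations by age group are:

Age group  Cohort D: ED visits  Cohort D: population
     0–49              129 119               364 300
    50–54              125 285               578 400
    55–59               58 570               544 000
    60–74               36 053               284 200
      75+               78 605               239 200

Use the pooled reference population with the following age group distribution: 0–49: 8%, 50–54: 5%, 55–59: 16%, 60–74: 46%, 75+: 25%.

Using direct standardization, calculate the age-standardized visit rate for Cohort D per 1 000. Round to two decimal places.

Age-specific rates per 1 000 for Cohort D: 354.430, 216.606, 107.665, 126.858, 328.616.
Standard weights: 0.08, 0.05, 0.16, 0.46, 0.25.
Standardized rate: 0.0800×354.430 + 0.0500×216.606 + 0.1600×107.665 + 0.4600×126.858 + 0.2500×328.616 = 196.9199 per 1 000.

196.92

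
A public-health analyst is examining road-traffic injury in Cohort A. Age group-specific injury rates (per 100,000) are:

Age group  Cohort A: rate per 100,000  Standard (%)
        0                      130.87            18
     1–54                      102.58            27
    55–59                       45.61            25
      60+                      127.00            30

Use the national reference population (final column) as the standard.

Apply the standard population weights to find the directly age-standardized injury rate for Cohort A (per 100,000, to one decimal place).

100.8

Standard weights: 0.18, 0.27, 0.25, 0.30.
Standardized rate: 0.1800×130.87 + 0.2700×102.58 + 0.2500×45.61 + 0.3000×127.00 = 100.7557 per 100,000.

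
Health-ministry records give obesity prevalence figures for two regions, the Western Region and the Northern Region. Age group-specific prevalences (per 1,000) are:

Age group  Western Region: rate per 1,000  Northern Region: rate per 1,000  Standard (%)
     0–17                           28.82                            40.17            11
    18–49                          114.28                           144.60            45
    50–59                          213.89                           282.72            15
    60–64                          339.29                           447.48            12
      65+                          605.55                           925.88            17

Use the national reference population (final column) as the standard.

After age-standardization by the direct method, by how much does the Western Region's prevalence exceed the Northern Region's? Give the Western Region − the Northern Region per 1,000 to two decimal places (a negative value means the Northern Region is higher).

-92.66

Standard weights: 0.11, 0.45, 0.15, 0.12, 0.17.
The Western Region: 0.1100×28.82 + 0.4500×114.28 + 0.1500×213.89 + 0.1200×339.29 + 0.1700×605.55 = 230.3380 per 1,000.
The Northern Region: 0.1100×40.17 + 0.4500×144.60 + 0.1500×282.72 + 0.1200×447.48 + 0.1700×925.88 = 322.9939 per 1,000.
Difference = 230.3380 − 322.9939 = -92.6559.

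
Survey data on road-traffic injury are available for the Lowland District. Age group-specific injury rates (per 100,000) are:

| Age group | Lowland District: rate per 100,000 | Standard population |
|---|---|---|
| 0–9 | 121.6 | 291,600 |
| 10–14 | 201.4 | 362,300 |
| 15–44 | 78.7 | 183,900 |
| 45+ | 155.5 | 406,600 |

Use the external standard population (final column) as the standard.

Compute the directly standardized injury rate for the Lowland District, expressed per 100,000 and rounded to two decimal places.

Standard total = 1,244,400; weights = 0.2343, 0.2911, 0.1478, 0.3267.
Standardized rate: 0.2343×121.6 + 0.2911×201.4 + 0.1478×78.7 + 0.3267×155.5 = 149.5701 per 100,000.

149.57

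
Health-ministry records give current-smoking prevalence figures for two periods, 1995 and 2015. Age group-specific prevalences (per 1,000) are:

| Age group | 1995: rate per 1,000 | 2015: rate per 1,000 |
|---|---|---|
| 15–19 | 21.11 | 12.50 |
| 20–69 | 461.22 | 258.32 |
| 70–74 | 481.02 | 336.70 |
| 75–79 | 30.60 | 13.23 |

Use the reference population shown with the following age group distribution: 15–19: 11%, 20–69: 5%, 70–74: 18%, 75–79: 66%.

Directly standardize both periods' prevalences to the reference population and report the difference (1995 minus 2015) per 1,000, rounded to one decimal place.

48.5

Standard weights: 0.11, 0.05, 0.18, 0.66.
1995: 0.1100×21.11 + 0.0500×461.22 + 0.1800×481.02 + 0.6600×30.60 = 132.1627 per 1,000.
2015: 0.1100×12.50 + 0.0500×258.32 + 0.1800×336.70 + 0.6600×13.23 = 83.6288 per 1,000.
Difference = 132.1627 − 83.6288 = 48.5339.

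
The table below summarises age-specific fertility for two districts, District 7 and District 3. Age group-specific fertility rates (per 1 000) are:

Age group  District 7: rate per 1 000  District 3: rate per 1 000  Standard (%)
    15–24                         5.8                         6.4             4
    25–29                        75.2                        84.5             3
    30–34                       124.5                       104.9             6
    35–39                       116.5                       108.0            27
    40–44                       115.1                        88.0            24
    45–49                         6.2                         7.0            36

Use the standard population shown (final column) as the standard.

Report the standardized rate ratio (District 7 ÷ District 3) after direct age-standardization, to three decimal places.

Standard weights: 0.04, 0.03, 0.06, 0.27, 0.24, 0.36.
District 7: 0.0400×5.8 + 0.0300×75.2 + 0.0600×124.5 + 0.2700×116.5 + 0.2400×115.1 + 0.3600×6.2 = 71.2690 per 1 000.
District 3: 0.0400×6.4 + 0.0300×84.5 + 0.0600×104.9 + 0.2700×108.0 + 0.2400×88.0 + 0.3600×7.0 = 61.8850 per 1 000.
Ratio = 71.2690 ÷ 61.8850 = 1.15164.

1.152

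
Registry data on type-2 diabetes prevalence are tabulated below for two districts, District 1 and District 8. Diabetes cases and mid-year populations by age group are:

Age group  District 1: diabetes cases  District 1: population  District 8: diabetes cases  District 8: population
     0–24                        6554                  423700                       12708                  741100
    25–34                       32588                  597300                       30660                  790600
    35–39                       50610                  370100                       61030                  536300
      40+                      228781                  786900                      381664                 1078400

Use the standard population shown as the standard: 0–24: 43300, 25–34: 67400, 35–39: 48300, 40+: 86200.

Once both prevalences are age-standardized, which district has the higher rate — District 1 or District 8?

Age-specific rates per 1000 for District 1: 15.468, 54.559, 136.747, 290.737.
For District 8: 17.147, 38.781, 113.798, 353.917.
Standard total = 245200; weights = 0.1766, 0.2749, 0.1970, 0.3515.
District 1: 0.1766×15.468 + 0.2749×54.559 + 0.1970×136.747 + 0.3515×290.737 = 146.8738 per 1000.
District 8: 0.1766×17.147 + 0.2749×38.781 + 0.1970×113.798 + 0.3515×353.917 = 160.5236 per 1000.

District 8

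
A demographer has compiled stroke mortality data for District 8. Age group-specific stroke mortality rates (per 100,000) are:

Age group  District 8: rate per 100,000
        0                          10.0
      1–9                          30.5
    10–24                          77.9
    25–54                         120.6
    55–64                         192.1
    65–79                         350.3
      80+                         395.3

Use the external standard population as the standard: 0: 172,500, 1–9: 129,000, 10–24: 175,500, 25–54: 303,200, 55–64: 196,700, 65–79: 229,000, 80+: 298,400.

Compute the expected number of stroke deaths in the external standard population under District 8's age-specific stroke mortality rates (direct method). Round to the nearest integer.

2919

Expected stroke deaths = Σ (standard pop × age-specific rate ÷ 100,000)
= 172,500×10.0/100,000 + 129,000×30.5/100,000 + 175,500×77.9/100,000 + 303,200×120.6/100,000 + 196,700×192.1/100,000 + 229,000×350.3/100,000 + 298,400×395.3/100,000
= 17.25 + 39.34 + 136.71 + 365.66 + 377.86 + 802.19 + 1179.58 = 2918.59.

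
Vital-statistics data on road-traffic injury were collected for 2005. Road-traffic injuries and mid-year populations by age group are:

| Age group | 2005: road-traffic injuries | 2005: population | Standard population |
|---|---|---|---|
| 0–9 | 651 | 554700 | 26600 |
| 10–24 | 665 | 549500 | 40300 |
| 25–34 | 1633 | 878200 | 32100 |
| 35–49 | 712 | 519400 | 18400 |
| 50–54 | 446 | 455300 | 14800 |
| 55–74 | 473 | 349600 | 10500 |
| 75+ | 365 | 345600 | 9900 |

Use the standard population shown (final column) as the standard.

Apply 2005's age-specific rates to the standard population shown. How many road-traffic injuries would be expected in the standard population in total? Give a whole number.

204

Age-specific rates per 100000 for 2005: 117.36, 121.02, 185.95, 137.08, 97.96, 135.30, 105.61.
Expected road-traffic injuries = Σ (standard pop × age-specific rate ÷ 100000)
= 26600×117.36/100000 + 40300×121.02/100000 + 32100×185.95/100000 + 18400×137.08/100000 + 14800×97.96/100000 + 10500×135.30/100000 + 9900×105.61/100000
= 31.22 + 48.77 + 59.69 + 25.22 + 14.50 + 14.21 + 10.46 = 204.06.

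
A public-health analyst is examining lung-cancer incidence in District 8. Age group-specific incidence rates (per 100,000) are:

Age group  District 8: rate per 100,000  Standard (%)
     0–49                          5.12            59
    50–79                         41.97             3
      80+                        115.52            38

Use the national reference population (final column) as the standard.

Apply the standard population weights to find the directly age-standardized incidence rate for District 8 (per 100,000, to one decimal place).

Standard weights: 0.59, 0.03, 0.38.
Standardized rate: 0.5900×5.12 + 0.0300×41.97 + 0.3800×115.52 = 48.1775 per 100,000.

48.2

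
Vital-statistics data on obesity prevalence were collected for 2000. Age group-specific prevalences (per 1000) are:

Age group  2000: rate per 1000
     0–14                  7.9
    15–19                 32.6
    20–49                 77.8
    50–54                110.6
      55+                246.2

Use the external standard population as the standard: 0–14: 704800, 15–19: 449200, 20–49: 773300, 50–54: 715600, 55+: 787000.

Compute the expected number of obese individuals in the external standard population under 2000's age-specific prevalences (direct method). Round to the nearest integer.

353279

Expected obese individuals = Σ (standard pop × age-specific rate ÷ 1000)
= 704800×7.9/1000 + 449200×32.6/1000 + 773300×77.8/1000 + 715600×110.6/1000 + 787000×246.2/1000
= 5567.92 + 14643.92 + 60162.74 + 79145.36 + 193759.40 = 353279.34.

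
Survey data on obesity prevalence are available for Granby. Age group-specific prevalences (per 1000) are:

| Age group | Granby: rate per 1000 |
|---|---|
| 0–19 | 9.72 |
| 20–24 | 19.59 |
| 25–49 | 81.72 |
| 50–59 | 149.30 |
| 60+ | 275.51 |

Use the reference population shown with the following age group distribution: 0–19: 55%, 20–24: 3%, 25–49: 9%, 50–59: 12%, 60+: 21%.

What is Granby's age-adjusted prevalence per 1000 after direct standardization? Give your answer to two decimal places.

Standard weights: 0.55, 0.03, 0.09, 0.12, 0.21.
Standardized rate: 0.5500×9.72 + 0.0300×19.59 + 0.0900×81.72 + 0.1200×149.30 + 0.2100×275.51 = 89.0616 per 1000.

89.06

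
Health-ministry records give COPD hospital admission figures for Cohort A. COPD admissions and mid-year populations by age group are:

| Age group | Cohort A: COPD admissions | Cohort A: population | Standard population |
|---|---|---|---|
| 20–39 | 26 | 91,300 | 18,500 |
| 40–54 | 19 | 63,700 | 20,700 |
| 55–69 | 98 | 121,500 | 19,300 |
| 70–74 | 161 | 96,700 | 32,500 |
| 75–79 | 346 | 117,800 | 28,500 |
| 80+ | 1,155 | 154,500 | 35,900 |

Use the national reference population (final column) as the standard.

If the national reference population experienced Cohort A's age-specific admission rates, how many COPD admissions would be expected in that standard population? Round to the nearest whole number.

Age-specific rates per 10,000 for Cohort A: 2.85, 2.98, 8.07, 16.65, 29.37, 74.76.
Expected COPD admissions = Σ (standard pop × age-specific rate ÷ 10,000)
= 18,500×2.85/10,000 + 20,700×2.98/10,000 + 19,300×8.07/10,000 + 32,500×16.65/10,000 + 28,500×29.37/10,000 + 35,900×74.76/10,000
= 5.27 + 6.17 + 15.57 + 54.11 + 83.71 + 268.38 = 433.21.

433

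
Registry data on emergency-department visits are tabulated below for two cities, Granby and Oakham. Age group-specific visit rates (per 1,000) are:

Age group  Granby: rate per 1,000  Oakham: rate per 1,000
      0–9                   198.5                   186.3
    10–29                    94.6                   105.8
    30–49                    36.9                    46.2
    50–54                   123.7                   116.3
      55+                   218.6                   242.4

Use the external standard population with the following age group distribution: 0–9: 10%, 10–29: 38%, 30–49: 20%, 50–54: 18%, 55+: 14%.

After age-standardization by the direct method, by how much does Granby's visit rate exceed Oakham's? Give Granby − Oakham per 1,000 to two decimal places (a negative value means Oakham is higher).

-6.90

Standard weights: 0.10, 0.38, 0.20, 0.18, 0.14.
Granby: 0.1000×198.5 + 0.3800×94.6 + 0.2000×36.9 + 0.1800×123.7 + 0.1400×218.6 = 116.0480 per 1,000.
Oakham: 0.1000×186.3 + 0.3800×105.8 + 0.2000×46.2 + 0.1800×116.3 + 0.1400×242.4 = 122.9440 per 1,000.
Difference = 116.0480 − 122.9440 = -6.8960.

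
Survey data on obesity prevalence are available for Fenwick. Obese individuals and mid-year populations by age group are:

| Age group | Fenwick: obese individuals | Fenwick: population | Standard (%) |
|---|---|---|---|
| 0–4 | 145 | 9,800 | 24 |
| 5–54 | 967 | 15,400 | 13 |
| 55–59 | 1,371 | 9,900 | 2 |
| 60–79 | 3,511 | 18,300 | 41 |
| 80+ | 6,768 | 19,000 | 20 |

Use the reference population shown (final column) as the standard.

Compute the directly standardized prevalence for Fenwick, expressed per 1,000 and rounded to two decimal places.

164.39

Age-specific rates per 1,000 for Fenwick: 14.796, 62.792, 138.485, 191.858, 356.211.
Standard weights: 0.24, 0.13, 0.02, 0.41, 0.20.
Standardized rate: 0.2400×14.796 + 0.1300×62.792 + 0.0200×138.485 + 0.4100×191.858 + 0.2000×356.211 = 164.3876 per 1,000.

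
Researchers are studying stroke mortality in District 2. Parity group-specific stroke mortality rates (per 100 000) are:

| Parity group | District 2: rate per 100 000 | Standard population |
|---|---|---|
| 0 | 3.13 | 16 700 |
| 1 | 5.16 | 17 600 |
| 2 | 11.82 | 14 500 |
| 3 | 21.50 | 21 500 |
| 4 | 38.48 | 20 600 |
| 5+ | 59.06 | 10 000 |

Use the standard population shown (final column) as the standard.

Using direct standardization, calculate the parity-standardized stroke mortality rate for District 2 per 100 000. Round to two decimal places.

21.41

Standard total = 100 900; weights = 0.1655, 0.1744, 0.1437, 0.2131, 0.2042, 0.0991.
Standardized rate: 0.1655×3.13 + 0.1744×5.16 + 0.1437×11.82 + 0.2131×21.50 + 0.2042×38.48 + 0.0991×59.06 = 21.4075 per 100 000.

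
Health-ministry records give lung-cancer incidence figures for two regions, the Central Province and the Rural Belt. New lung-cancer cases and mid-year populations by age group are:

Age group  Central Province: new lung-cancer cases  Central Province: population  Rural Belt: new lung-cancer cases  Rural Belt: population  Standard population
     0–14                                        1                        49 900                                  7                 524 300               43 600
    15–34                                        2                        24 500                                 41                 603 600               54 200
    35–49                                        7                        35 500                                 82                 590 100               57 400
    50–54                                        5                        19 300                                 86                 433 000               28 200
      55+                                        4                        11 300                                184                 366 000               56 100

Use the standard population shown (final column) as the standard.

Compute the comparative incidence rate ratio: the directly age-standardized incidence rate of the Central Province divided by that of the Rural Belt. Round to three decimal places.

Age-specific rates per 100 000 for the Central Province: 2.00, 8.16, 19.72, 25.91, 35.40.
For the Rural Belt: 1.34, 6.79, 13.90, 19.86, 50.27.
Standard total = 239 500; weights = 0.1820, 0.2263, 0.2397, 0.1177, 0.2342.
The Central Province: 0.1820×2.00 + 0.2263×8.16 + 0.2397×19.72 + 0.1177×25.91 + 0.2342×35.40 = 18.2800 per 100 000.
The Rural Belt: 0.1820×1.34 + 0.2263×6.79 + 0.2397×13.90 + 0.1177×19.86 + 0.2342×50.27 = 19.2251 per 100 000.
Ratio = 18.2800 ÷ 19.2251 = 0.95084.

0.951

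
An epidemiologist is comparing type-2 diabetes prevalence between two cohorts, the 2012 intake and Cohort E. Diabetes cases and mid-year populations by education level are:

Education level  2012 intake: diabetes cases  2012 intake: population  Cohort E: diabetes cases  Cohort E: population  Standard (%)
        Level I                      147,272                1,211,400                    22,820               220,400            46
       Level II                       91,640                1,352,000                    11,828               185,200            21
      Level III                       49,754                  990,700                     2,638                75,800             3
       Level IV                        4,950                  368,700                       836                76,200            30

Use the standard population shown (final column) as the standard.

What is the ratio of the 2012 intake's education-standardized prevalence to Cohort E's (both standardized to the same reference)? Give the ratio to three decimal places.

Education-specific rates per 1,000 for the 2012 intake: 121.572, 67.781, 50.221, 13.426.
For Cohort E: 103.539, 63.866, 34.802, 10.971.
Standard weights: 0.46, 0.21, 0.03, 0.30.
The 2012 intake: 0.4600×121.572 + 0.2100×67.781 + 0.0300×50.221 + 0.3000×13.426 = 75.6913 per 1,000.
Cohort E: 0.4600×103.539 + 0.2100×63.866 + 0.0300×34.802 + 0.3000×10.971 = 65.3752 per 1,000.
Ratio = 75.6913 ÷ 65.3752 = 1.15780.

1.158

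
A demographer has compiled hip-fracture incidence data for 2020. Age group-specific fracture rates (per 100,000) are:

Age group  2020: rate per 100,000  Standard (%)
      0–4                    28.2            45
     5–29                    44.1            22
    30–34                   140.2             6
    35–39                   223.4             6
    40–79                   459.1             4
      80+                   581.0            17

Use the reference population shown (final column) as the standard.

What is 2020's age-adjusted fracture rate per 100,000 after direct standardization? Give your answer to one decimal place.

Standard weights: 0.45, 0.22, 0.06, 0.06, 0.04, 0.17.
Standardized rate: 0.4500×28.2 + 0.2200×44.1 + 0.0600×140.2 + 0.0600×223.4 + 0.0400×459.1 + 0.1700×581.0 = 161.3420 per 100,000.

161.3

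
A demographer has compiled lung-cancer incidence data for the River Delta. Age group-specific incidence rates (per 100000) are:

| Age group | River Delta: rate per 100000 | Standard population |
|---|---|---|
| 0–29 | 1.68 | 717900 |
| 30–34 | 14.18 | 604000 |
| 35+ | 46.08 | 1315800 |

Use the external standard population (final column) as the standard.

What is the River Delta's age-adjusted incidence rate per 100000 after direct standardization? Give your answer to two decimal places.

Standard total = 2637700; weights = 0.2722, 0.2290, 0.4988.
Standardized rate: 0.2722×1.68 + 0.2290×14.18 + 0.4988×46.08 = 26.6910 per 100000.

26.69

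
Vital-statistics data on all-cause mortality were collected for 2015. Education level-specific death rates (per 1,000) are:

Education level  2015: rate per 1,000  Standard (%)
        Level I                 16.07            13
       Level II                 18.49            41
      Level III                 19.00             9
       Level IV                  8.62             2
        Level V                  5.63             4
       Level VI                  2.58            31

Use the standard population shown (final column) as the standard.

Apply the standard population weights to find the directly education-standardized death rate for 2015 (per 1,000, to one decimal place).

12.6

Standard weights: 0.13, 0.41, 0.09, 0.02, 0.04, 0.31.
Standardized rate: 0.1300×16.07 + 0.4100×18.49 + 0.0900×19.00 + 0.0200×8.62 + 0.0400×5.63 + 0.3100×2.58 = 12.5774 per 1,000.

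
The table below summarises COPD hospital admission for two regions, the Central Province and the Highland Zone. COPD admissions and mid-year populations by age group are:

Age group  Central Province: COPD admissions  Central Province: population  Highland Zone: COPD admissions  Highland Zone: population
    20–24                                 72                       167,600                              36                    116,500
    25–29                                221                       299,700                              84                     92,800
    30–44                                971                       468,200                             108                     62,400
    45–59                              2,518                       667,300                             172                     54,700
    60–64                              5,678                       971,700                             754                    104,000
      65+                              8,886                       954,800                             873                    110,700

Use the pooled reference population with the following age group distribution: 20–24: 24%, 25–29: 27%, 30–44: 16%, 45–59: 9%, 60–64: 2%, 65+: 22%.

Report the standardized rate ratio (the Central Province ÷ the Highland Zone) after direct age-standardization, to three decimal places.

1.138

Age-specific rates per 10,000 for the Central Province: 4.30, 7.37, 20.74, 37.73, 58.43, 93.07.
For the Highland Zone: 3.09, 9.05, 17.31, 31.44, 72.50, 78.86.
Standard weights: 0.24, 0.27, 0.16, 0.09, 0.02, 0.22.
The Central Province: 0.2400×4.30 + 0.2700×7.37 + 0.1600×20.74 + 0.0900×37.73 + 0.0200×58.43 + 0.2200×93.07 = 31.3797 per 10,000.
The Highland Zone: 0.2400×3.09 + 0.2700×9.05 + 0.1600×17.31 + 0.0900×31.44 + 0.0200×72.50 + 0.2200×78.86 = 27.5844 per 10,000.
Ratio = 31.3797 ÷ 27.5844 = 1.13759.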